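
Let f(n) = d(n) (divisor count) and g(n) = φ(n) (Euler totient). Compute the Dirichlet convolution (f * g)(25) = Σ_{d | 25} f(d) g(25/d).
(d * φ)(25) = 31

Divisors of 25: [1, 5, 25]. For each d | 25:
  d = 1: d(1) · φ(25/1) = 1 · 20 = 20
  d = 5: d(5) · φ(25/5) = 2 · 4 = 8
  d = 25: d(25) · φ(25/25) = 3 · 1 = 3
Summing: (d * φ)(25) = 20 + 8 + 3 = 31.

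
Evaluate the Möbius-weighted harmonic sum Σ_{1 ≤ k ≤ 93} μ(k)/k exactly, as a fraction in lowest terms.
Σ μ(k)/k = 160646574025887074368700140133097/7922913965448516923550179200452770

Values of μ(k) for 1 ≤ k ≤ 93: μ(1) = 1, μ(2) = -1, μ(3) = -1, μ(5) = -1, μ(6) = 1, μ(7) = -1, μ(10) = 1, μ(11) = -1, μ(13) = -1, μ(14) = 1, μ(15) = 1, μ(17) = -1, μ(19) = -1, μ(21) = 1, μ(22) = 1, μ(23) = -1, μ(26) = 1, μ(29) = -1, μ(30) = -1, μ(31) = -1, μ(33) = 1, μ(34) = 1, μ(35) = 1, μ(37) = -1, μ(38) = 1, μ(39) = 1, μ(41) = -1, μ(42) = -1, μ(43) = -1, μ(46) = 1, μ(47) = -1, μ(51) = 1, μ(53) = -1, μ(55) = 1, μ(57) = 1, μ(58) = 1, μ(59) = -1, μ(61) = -1, μ(62) = 1, μ(65) = 1, μ(66) = -1, μ(67) = -1, μ(69) = 1, μ(70) = -1, μ(71) = -1, μ(73) = -1, μ(74) = 1, μ(77) = 1, μ(78) = -1, μ(79) = -1, μ(82) = 1, μ(83) = -1, μ(85) = 1, μ(86) = 1, μ(87) = 1, μ(89) = -1, μ(91) = 1, μ(93) = 1, with μ = 0 on non-squarefree integers. Summing μ(k)/k for k where μ(k) ≠ 0 gives 160646574025887074368700140133097/7922913965448516923550179200452770 ≈ 0.0203. (PNT ⟺ this sum → 0 as n → ∞.)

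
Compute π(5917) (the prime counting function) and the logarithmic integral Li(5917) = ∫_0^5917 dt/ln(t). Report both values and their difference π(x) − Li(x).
π(5917) = 777;  Li(5917) ≈ 790.87;  π(x) − Li(x) ≈ -13.87.

Direct count of primes ≤ 5917 gives π(5917) = 777. Numerical evaluation of the logarithmic integral gives Li(5917) ≈ 790.87. The difference π(x) − Li(x) ≈ -13.87 is typically negative for small/moderate x (Li(x) overestimates), though Littlewood's theorem shows this sign changes infinitely often.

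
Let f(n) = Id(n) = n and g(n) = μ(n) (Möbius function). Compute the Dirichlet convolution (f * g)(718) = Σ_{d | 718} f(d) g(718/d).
(Id * μ)(718) = 358

Divisors of 718: [1, 2, 359, 718]. For each d | 718:
  d = 1: Id(1) · μ(718/1) = 1 · 1 = 1
  d = 2: Id(2) · μ(718/2) = 2 · -1 = -2
  d = 359: Id(359) · μ(718/359) = 359 · -1 = -359
  d = 718: Id(718) · μ(718/718) = 718 · 1 = 718
Summing: (Id * μ)(718) = 1 + -2 + -359 + 718 = 358.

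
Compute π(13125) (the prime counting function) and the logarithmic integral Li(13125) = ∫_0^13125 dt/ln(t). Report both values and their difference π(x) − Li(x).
π(13125) = 1561;  Li(13125) ≈ 1580.30;  π(x) − Li(x) ≈ -19.30.

Direct count of primes ≤ 13125 gives π(13125) = 1561. Numerical evaluation of the logarithmic integral gives Li(13125) ≈ 1580.30. The difference π(x) − Li(x) ≈ -19.30 is typically negative for small/moderate x (Li(x) overestimates), though Littlewood's theorem shows this sign changes infinitely often.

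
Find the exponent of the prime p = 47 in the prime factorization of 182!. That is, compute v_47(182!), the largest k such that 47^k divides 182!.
v_47(182!) = 3

Legendre's formula: v_p(n!) = Σ_{k ≥ 1} ⌊n / p^k⌋. For p = 47, n = 182, the terms are:
  ⌊182/47^1⌋ = ⌊182/47⌋ = 3
(the next term ⌊182/47^2⌋ = 0, terminating the sum). Summing: v_47(182!) = 3 = 3.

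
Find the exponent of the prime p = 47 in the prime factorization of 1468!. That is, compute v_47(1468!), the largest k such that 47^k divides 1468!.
v_47(1468!) = 31

Legendre's formula: v_p(n!) = Σ_{k ≥ 1} ⌊n / p^k⌋. For p = 47, n = 1468, the terms are:
  ⌊1468/47^1⌋ = ⌊1468/47⌋ = 31
(the next term ⌊1468/47^2⌋ = 0, terminating the sum). Summing: v_47(1468!) = 31 = 31.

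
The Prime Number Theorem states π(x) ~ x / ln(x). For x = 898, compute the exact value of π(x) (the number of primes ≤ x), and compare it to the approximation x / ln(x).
π(898) = 154;  x/ln(x) ≈ 132.06;  relative error ≈ 14.25%.

Directly count primes up to 898: π(898) = 154. The PNT approximation gives 898/ln(898) ≈ 898/6.80017 ≈ 132.06. Relative error (π(x) − x/ln(x)) / π(x) ≈ 14.25%; the approximation is known to undercount slightly (Li(x) is a better estimate).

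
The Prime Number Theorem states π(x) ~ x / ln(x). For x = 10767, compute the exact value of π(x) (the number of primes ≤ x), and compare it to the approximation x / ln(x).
π(10767) = 1311;  x/ln(x) ≈ 1159.71;  relative error ≈ 11.54%.

Directly count primes up to 10767: π(10767) = 1311. The PNT approximation gives 10767/ln(10767) ≈ 10767/9.28424 ≈ 1159.71. Relative error (π(x) − x/ln(x)) / π(x) ≈ 11.54%; the approximation is known to undercount slightly (Li(x) is a better estimate).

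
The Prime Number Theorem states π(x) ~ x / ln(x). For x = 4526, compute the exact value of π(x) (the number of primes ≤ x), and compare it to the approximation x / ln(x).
π(4526) = 615;  x/ln(x) ≈ 537.68;  relative error ≈ 12.57%.

Directly count primes up to 4526: π(4526) = 615. The PNT approximation gives 4526/ln(4526) ≈ 4526/8.41759 ≈ 537.68. Relative error (π(x) − x/ln(x)) / π(x) ≈ 12.57%; the approximation is known to undercount slightly (Li(x) is a better estimate).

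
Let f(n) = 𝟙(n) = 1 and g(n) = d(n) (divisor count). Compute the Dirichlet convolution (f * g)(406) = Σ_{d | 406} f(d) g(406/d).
(𝟙 * d)(406) = 27

Divisors of 406: [1, 2, 7, 14, 29, 58, 203, 406]. For each d | 406:
  d = 1: 𝟙(1) · d(406/1) = 1 · 8 = 8
  d = 2: 𝟙(2) · d(406/2) = 1 · 4 = 4
  d = 7: 𝟙(7) · d(406/7) = 1 · 4 = 4
  d = 14: 𝟙(14) · d(406/14) = 1 · 2 = 2
  d = 29: 𝟙(29) · d(406/29) = 1 · 4 = 4
  d = 58: 𝟙(58) · d(406/58) = 1 · 2 = 2
  d = 203: 𝟙(203) · d(406/203) = 1 · 2 = 2
  d = 406: 𝟙(406) · d(406/406) = 1 · 1 = 1
Summing: (𝟙 * d)(406) = 8 + 4 + 4 + 2 + 4 + 2 + 2 + 1 = 27.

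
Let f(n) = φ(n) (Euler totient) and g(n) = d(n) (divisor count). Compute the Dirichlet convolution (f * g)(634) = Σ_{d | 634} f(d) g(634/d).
(φ * d)(634) = 954

Divisors of 634: [1, 2, 317, 634]. For each d | 634:
  d = 1: φ(1) · d(634/1) = 1 · 4 = 4
  d = 2: φ(2) · d(634/2) = 1 · 2 = 2
  d = 317: φ(317) · d(634/317) = 316 · 2 = 632
  d = 634: φ(634) · d(634/634) = 316 · 1 = 316
Summing: (φ * d)(634) = 4 + 2 + 632 + 316 = 954.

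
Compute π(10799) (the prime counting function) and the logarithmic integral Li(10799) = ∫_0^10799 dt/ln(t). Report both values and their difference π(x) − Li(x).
π(10799) = 1315;  Li(10799) ≈ 1332.52;  π(x) − Li(x) ≈ -17.52.

Direct count of primes ≤ 10799 gives π(10799) = 1315. Numerical evaluation of the logarithmic integral gives Li(10799) ≈ 1332.52. The difference π(x) − Li(x) ≈ -17.52 is typically negative for small/moderate x (Li(x) overestimates), though Littlewood's theorem shows this sign changes infinitely often.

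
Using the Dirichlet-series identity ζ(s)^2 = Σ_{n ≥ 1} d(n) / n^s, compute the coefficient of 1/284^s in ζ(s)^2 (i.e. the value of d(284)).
d(284) = 6

ζ(s)^2 = (Σ 1/m^s)(Σ 1/k^s). The coefficient of 1/n^s in the product is the number of ordered pairs (m, k) with mk = n, which equals d(n). For n = 284, divisors are [1, 2, 4, 71, 142, 284], so d(284) = 6.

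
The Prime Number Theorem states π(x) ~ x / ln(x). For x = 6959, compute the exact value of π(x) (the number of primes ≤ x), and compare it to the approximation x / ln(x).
π(6959) = 893;  x/ln(x) ≈ 786.52;  relative error ≈ 11.92%.

Directly count primes up to 6959: π(6959) = 893. The PNT approximation gives 6959/ln(6959) ≈ 6959/8.84779 ≈ 786.52. Relative error (π(x) − x/ln(x)) / π(x) ≈ 11.92%; the approximation is known to undercount slightly (Li(x) is a better estimate).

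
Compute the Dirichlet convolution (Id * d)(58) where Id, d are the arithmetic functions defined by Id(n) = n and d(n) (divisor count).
(Id * d)(58) = 124

Divisors of 58: [1, 2, 29, 58]. For each d | 58:
  d = 1: Id(1) · d(58/1) = 1 · 4 = 4
  d = 2: Id(2) · d(58/2) = 2 · 2 = 4
  d = 29: Id(29) · d(58/29) = 29 · 2 = 58
  d = 58: Id(58) · d(58/58) = 58 · 1 = 58
Summing: (Id * d)(58) = 4 + 4 + 58 + 58 = 124.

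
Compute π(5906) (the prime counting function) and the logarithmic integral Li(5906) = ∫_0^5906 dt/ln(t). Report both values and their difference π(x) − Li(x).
π(5906) = 777;  Li(5906) ≈ 789.60;  π(x) − Li(x) ≈ -12.60.

Direct count of primes ≤ 5906 gives π(5906) = 777. Numerical evaluation of the logarithmic integral gives Li(5906) ≈ 789.60. The difference π(x) − Li(x) ≈ -12.60 is typically negative for small/moderate x (Li(x) overestimates), though Littlewood's theorem shows this sign changes infinitely often.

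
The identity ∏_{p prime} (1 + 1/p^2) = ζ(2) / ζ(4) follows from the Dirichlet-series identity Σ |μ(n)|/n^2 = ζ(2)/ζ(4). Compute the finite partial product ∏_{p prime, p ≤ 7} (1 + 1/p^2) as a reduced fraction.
∏ = 650/441

The primes p ≤ 7 are [2, 3, 5, 7]. For each, (1 + 1/p^2) = (p^2 + 1)/p^2. Multiplying these fractions over p ∈ [2, 3, 5, 7] gives 650/441. (In the limit P → ∞ this tends to ζ(2)/ζ(4).)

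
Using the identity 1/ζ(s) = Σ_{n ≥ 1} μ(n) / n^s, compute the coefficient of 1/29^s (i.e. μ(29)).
μ(29) = -1

Factor n = 29 = 29. μ(n) = 0 if any exponent ≥ 2 (not squarefree); otherwise μ(n) = (−1)^{ω(n)} where ω(n) is the number of distinct prime factors. Applying: μ(29) = -1.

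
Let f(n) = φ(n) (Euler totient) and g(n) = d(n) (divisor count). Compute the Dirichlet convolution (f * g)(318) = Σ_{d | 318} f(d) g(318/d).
(φ * d)(318) = 648

Divisors of 318: [1, 2, 3, 6, 53, 106, 159, 318]. For each d | 318:
  d = 1: φ(1) · d(318/1) = 1 · 8 = 8
  d = 2: φ(2) · d(318/2) = 1 · 4 = 4
  d = 3: φ(3) · d(318/3) = 2 · 4 = 8
  d = 6: φ(6) · d(318/6) = 2 · 2 = 4
  d = 53: φ(53) · d(318/53) = 52 · 4 = 208
  d = 106: φ(106) · d(318/106) = 52 · 2 = 104
  d = 159: φ(159) · d(318/159) = 104 · 2 = 208
  d = 318: φ(318) · d(318/318) = 104 · 1 = 104
Summing: (φ * d)(318) = 8 + 4 + 8 + 4 + 208 + 104 + 208 + 104 = 648.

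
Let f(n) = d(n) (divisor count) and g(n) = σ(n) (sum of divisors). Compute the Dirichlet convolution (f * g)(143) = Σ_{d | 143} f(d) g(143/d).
(d * σ)(143) = 224

Divisors of 143: [1, 11, 13, 143]. For each d | 143:
  d = 1: d(1) · σ(143/1) = 1 · 168 = 168
  d = 11: d(11) · σ(143/11) = 2 · 14 = 28
  d = 13: d(13) · σ(143/13) = 2 · 12 = 24
  d = 143: d(143) · σ(143/143) = 4 · 1 = 4
Summing: (d * σ)(143) = 168 + 28 + 24 + 4 = 224.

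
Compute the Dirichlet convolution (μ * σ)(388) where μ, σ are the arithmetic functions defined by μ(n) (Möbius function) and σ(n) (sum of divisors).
(μ * σ)(388) = 388

Divisors of 388: [1, 2, 4, 97, 194, 388]. For each d | 388:
  d = 1: μ(1) · σ(388/1) = 1 · 686 = 686
  d = 2: μ(2) · σ(388/2) = -1 · 294 = -294
  d = 4: μ(4) · σ(388/4) = 0 · 98 = 0
  d = 97: μ(97) · σ(388/97) = -1 · 7 = -7
  d = 194: μ(194) · σ(388/194) = 1 · 3 = 3
  d = 388: μ(388) · σ(388/388) = 0 · 1 = 0
Summing: (μ * σ)(388) = 686 + -294 + 0 + -7 + 3 + 0 = 388.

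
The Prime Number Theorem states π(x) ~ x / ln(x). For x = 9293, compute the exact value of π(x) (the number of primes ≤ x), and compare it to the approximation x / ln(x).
π(9293) = 1151;  x/ln(x) ≈ 1017.07;  relative error ≈ 11.64%.

Directly count primes up to 9293: π(9293) = 1151. The PNT approximation gives 9293/ln(9293) ≈ 9293/9.13702 ≈ 1017.07. Relative error (π(x) − x/ln(x)) / π(x) ≈ 11.64%; the approximation is known to undercount slightly (Li(x) is a better estimate).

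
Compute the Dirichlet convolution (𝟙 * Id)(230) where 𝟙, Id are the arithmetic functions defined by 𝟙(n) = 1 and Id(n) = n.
(𝟙 * Id)(230) = 432

Divisors of 230: [1, 2, 5, 10, 23, 46, 115, 230]. For each d | 230:
  d = 1: 𝟙(1) · Id(230/1) = 1 · 230 = 230
  d = 2: 𝟙(2) · Id(230/2) = 1 · 115 = 115
  d = 5: 𝟙(5) · Id(230/5) = 1 · 46 = 46
  d = 10: 𝟙(10) · Id(230/10) = 1 · 23 = 23
  d = 23: 𝟙(23) · Id(230/23) = 1 · 10 = 10
  d = 46: 𝟙(46) · Id(230/46) = 1 · 5 = 5
  d = 115: 𝟙(115) · Id(230/115) = 1 · 2 = 2
  d = 230: 𝟙(230) · Id(230/230) = 1 · 1 = 1
Summing: (𝟙 * Id)(230) = 230 + 115 + 46 + 23 + 10 + 5 + 2 + 1 = 432.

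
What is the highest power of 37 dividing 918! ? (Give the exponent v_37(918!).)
v_37(918!) = 24

Legendre's formula: v_p(n!) = Σ_{k ≥ 1} ⌊n / p^k⌋. For p = 37, n = 918, the terms are:
  ⌊918/37^1⌋ = ⌊918/37⌋ = 24
(the next term ⌊918/37^2⌋ = 0, terminating the sum). Summing: v_37(918!) = 24 = 24.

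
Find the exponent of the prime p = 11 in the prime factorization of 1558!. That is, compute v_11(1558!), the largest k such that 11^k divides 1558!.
v_11(1558!) = 154

Legendre's formula: v_p(n!) = Σ_{k ≥ 1} ⌊n / p^k⌋. For p = 11, n = 1558, the terms are:
  ⌊1558/11^1⌋ = ⌊1558/11⌋ = 141
  ⌊1558/11^2⌋ = ⌊1558/121⌋ = 12
  ⌊1558/11^3⌋ = ⌊1558/1331⌋ = 1
(the next term ⌊1558/11^4⌋ = 0, terminating the sum). Summing: v_11(1558!) = 141 + 12 + 1 = 154.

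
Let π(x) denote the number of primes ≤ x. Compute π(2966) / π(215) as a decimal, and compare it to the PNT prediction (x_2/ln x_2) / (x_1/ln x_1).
π(2966)/π(215) = 427/47 ≈ 9.0851;  PNT prediction ≈ 9.2671.

π(215) = 47 and π(2966) = 427, so π(2966)/π(215) ≈ 9.0851. The PNT-predicted ratio is (2966/ln(2966)) / (215/ln(215)) ≈ 9.2671. The two agree to within a few percent, as expected.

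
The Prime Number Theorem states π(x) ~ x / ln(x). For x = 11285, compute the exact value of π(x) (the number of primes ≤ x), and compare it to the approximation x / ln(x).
π(11285) = 1364;  x/ln(x) ≈ 1209.38;  relative error ≈ 11.34%.

Directly count primes up to 11285: π(11285) = 1364. The PNT approximation gives 11285/ln(11285) ≈ 11285/9.33123 ≈ 1209.38. Relative error (π(x) − x/ln(x)) / π(x) ≈ 11.34%; the approximation is known to undercount slightly (Li(x) is a better estimate).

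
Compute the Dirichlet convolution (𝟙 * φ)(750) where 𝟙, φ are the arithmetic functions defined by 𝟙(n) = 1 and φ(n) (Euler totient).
(𝟙 * φ)(750) = 750

Divisors of 750: [1, 2, 3, 5, 6, 10, 15, 25, 30, 50, 75, 125, 150, 250, 375, 750]. For each d | 750:
  d = 1: 𝟙(1) · φ(750/1) = 1 · 200 = 200
  d = 2: 𝟙(2) · φ(750/2) = 1 · 200 = 200
  d = 3: 𝟙(3) · φ(750/3) = 1 · 100 = 100
  d = 5: 𝟙(5) · φ(750/5) = 1 · 40 = 40
  d = 6: 𝟙(6) · φ(750/6) = 1 · 100 = 100
  d = 10: 𝟙(10) · φ(750/10) = 1 · 40 = 40
  d = 15: 𝟙(15) · φ(750/15) = 1 · 20 = 20
  d = 25: 𝟙(25) · φ(750/25) = 1 · 8 = 8
  d = 30: 𝟙(30) · φ(750/30) = 1 · 20 = 20
  d = 50: 𝟙(50) · φ(750/50) = 1 · 8 = 8
  d = 75: 𝟙(75) · φ(750/75) = 1 · 4 = 4
  d = 125: 𝟙(125) · φ(750/125) = 1 · 2 = 2
  d = 150: 𝟙(150) · φ(750/150) = 1 · 4 = 4
  d = 250: 𝟙(250) · φ(750/250) = 1 · 2 = 2
  d = 375: 𝟙(375) · φ(750/375) = 1 · 1 = 1
  d = 750: 𝟙(750) · φ(750/750) = 1 · 1 = 1
Summing: (𝟙 * φ)(750) = 200 + 200 + 100 + 40 + 100 + 40 + 20 + 8 + 20 + 8 + 4 + 2 + 4 + 2 + 1 + 1 = 750.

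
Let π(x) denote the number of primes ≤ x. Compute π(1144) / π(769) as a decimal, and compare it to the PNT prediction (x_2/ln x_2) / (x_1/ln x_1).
π(1144)/π(769) = 189/136 ≈ 1.3897;  PNT prediction ≈ 1.4037.

π(769) = 136 and π(1144) = 189, so π(1144)/π(769) ≈ 1.3897. The PNT-predicted ratio is (1144/ln(1144)) / (769/ln(769)) ≈ 1.4037. The two agree to within a few percent, as expected.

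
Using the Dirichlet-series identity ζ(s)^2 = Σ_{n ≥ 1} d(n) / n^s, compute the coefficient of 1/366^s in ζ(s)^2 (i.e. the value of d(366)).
d(366) = 8

ζ(s)^2 = (Σ 1/m^s)(Σ 1/k^s). The coefficient of 1/n^s in the product is the number of ordered pairs (m, k) with mk = n, which equals d(n). For n = 366, divisors are [1, 2, 3, 6, 61, 122, 183, 366], so d(366) = 8.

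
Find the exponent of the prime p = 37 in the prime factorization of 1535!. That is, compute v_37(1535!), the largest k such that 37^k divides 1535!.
v_37(1535!) = 42

Legendre's formula: v_p(n!) = Σ_{k ≥ 1} ⌊n / p^k⌋. For p = 37, n = 1535, the terms are:
  ⌊1535/37^1⌋ = ⌊1535/37⌋ = 41
  ⌊1535/37^2⌋ = ⌊1535/1369⌋ = 1
(the next term ⌊1535/37^3⌋ = 0, terminating the sum). Summing: v_37(1535!) = 41 + 1 = 42.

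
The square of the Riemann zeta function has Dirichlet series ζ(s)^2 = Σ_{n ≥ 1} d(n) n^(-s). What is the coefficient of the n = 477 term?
d(477) = 6

ζ(s)^2 = (Σ 1/m^s)(Σ 1/k^s). The coefficient of 1/n^s in the product is the number of ordered pairs (m, k) with mk = n, which equals d(n). For n = 477, divisors are [1, 3, 9, 53, 159, 477], so d(477) = 6.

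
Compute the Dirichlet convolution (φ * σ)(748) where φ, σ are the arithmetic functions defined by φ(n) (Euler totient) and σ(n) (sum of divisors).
(φ * σ)(748) = 8976

Divisors of 748: [1, 2, 4, 11, 17, 22, 34, 44, 68, 187, 374, 748]. For each d | 748:
  d = 1: φ(1) · σ(748/1) = 1 · 1512 = 1512
  d = 2: φ(2) · σ(748/2) = 1 · 648 = 648
  d = 4: φ(4) · σ(748/4) = 2 · 216 = 432
  d = 11: φ(11) · σ(748/11) = 10 · 126 = 1260
  d = 17: φ(17) · σ(748/17) = 16 · 84 = 1344
  d = 22: φ(22) · σ(748/22) = 10 · 54 = 540
  d = 34: φ(34) · σ(748/34) = 16 · 36 = 576
  d = 44: φ(44) · σ(748/44) = 20 · 18 = 360
  d = 68: φ(68) · σ(748/68) = 32 · 12 = 384
  d = 187: φ(187) · σ(748/187) = 160 · 7 = 1120
  d = 374: φ(374) · σ(748/374) = 160 · 3 = 480
  d = 748: φ(748) · σ(748/748) = 320 · 1 = 320
Summing: (φ * σ)(748) = 1512 + 648 + 432 + 1260 + 1344 + 540 + 576 + 360 + 384 + 1120 + 480 + 320 = 8976.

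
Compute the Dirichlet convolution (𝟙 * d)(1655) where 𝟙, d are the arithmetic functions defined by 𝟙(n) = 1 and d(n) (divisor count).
(𝟙 * d)(1655) = 9

Divisors of 1655: [1, 5, 331, 1655]. For each d | 1655:
  d = 1: 𝟙(1) · d(1655/1) = 1 · 4 = 4
  d = 5: 𝟙(5) · d(1655/5) = 1 · 2 = 2
  d = 331: 𝟙(331) · d(1655/331) = 1 · 2 = 2
  d = 1655: 𝟙(1655) · d(1655/1655) = 1 · 1 = 1
Summing: (𝟙 * d)(1655) = 4 + 2 + 2 + 1 = 9.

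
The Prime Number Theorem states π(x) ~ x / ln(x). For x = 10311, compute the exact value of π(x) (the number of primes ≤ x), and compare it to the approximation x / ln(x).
π(10311) = 1264;  x/ln(x) ≈ 1115.79;  relative error ≈ 11.73%.

Directly count primes up to 10311: π(10311) = 1264. The PNT approximation gives 10311/ln(10311) ≈ 10311/9.24097 ≈ 1115.79. Relative error (π(x) − x/ln(x)) / π(x) ≈ 11.73%; the approximation is known to undercount slightly (Li(x) is a better estimate).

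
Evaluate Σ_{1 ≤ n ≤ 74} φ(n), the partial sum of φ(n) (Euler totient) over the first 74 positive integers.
Σ_{n ≤ 74} φ(n) = 1696

Compute φ(n) for each 1 ≤ n ≤ 74: φ(1) = 1, φ(2) = 1, φ(3) = 2, φ(4) = 2, φ(5) = 4, φ(6) = 2, φ(7) = 6, φ(8) = 4, φ(9) = 6, φ(10) = 4, φ(11) = 10, φ(12) = 4, φ(13) = 12, φ(14) = 6, φ(15) = 8, φ(16) = 8, φ(17) = 16, φ(18) = 6, φ(19) = 18, φ(20) = 8, φ(21) = 12, φ(22) = 10, φ(23) = 22, φ(24) = 8, φ(25) = 20, φ(26) = 12, φ(27) = 18, φ(28) = 12, φ(29) = 28, φ(30) = 8, φ(31) = 30, φ(32) = 16, φ(33) = 20, φ(34) = 16, φ(35) = 24, φ(36) = 12, φ(37) = 36, φ(38) = 18, φ(39) = 24, φ(40) = 16, φ(41) = 40, φ(42) = 12, φ(43) = 42, φ(44) = 20, φ(45) = 24, φ(46) = 22, φ(47) = 46, φ(48) = 16, φ(49) = 42, φ(50) = 20, φ(51) = 32, φ(52) = 24, φ(53) = 52, φ(54) = 18, φ(55) = 40, φ(56) = 24, φ(57) = 36, φ(58) = 28, φ(59) = 58, φ(60) = 16, φ(61) = 60, φ(62) = 30, φ(63) = 36, φ(64) = 32, φ(65) = 48, φ(66) = 20, φ(67) = 66, φ(68) = 32, φ(69) = 44, φ(70) = 24, φ(71) = 70, φ(72) = 24, φ(73) = 72, φ(74) = 36. Summing all 74 values: 1696. (Average order: Σ_{n ≤ x} φ(n) ~ (3/π²) x². For x = 74, (3/π²)·74² ≈ 1664.50.)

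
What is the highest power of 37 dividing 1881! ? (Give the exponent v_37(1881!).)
v_37(1881!) = 51

Legendre's formula: v_p(n!) = Σ_{k ≥ 1} ⌊n / p^k⌋. For p = 37, n = 1881, the terms are:
  ⌊1881/37^1⌋ = ⌊1881/37⌋ = 50
  ⌊1881/37^2⌋ = ⌊1881/1369⌋ = 1
(the next term ⌊1881/37^3⌋ = 0, terminating the sum). Summing: v_37(1881!) = 50 + 1 = 51.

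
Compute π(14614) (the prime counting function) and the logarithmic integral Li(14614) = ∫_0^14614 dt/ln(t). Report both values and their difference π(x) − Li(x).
π(14614) = 1710;  Li(14614) ≈ 1736.43;  π(x) − Li(x) ≈ -26.43.

Direct count of primes ≤ 14614 gives π(14614) = 1710. Numerical evaluation of the logarithmic integral gives Li(14614) ≈ 1736.43. The difference π(x) − Li(x) ≈ -26.43 is typically negative for small/moderate x (Li(x) overestimates), though Littlewood's theorem shows this sign changes infinitely often.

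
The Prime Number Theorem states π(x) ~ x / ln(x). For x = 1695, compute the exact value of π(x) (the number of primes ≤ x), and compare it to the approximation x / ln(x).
π(1695) = 264;  x/ln(x) ≈ 227.96;  relative error ≈ 13.65%.

Directly count primes up to 1695: π(1695) = 264. The PNT approximation gives 1695/ln(1695) ≈ 1695/7.43544 ≈ 227.96. Relative error (π(x) − x/ln(x)) / π(x) ≈ 13.65%; the approximation is known to undercount slightly (Li(x) is a better estimate).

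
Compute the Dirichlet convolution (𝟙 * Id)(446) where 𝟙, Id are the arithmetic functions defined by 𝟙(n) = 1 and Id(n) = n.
(𝟙 * Id)(446) = 672

Divisors of 446: [1, 2, 223, 446]. For each d | 446:
  d = 1: 𝟙(1) · Id(446/1) = 1 · 446 = 446
  d = 2: 𝟙(2) · Id(446/2) = 1 · 223 = 223
  d = 223: 𝟙(223) · Id(446/223) = 1 · 2 = 2
  d = 446: 𝟙(446) · Id(446/446) = 1 · 1 = 1
Summing: (𝟙 * Id)(446) = 446 + 223 + 2 + 1 = 672.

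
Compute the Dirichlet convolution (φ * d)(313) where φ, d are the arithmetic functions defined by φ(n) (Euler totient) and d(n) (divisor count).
(φ * d)(313) = 314

Divisors of 313: [1, 313]. For each d | 313:
  d = 1: φ(1) · d(313/1) = 1 · 2 = 2
  d = 313: φ(313) · d(313/313) = 312 · 1 = 312
Summing: (φ * d)(313) = 2 + 312 = 314.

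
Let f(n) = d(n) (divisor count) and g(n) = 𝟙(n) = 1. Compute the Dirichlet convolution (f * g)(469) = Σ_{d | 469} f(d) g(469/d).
(d * 𝟙)(469) = 9

Divisors of 469: [1, 7, 67, 469]. For each d | 469:
  d = 1: d(1) · 𝟙(469/1) = 1 · 1 = 1
  d = 7: d(7) · 𝟙(469/7) = 2 · 1 = 2
  d = 67: d(67) · 𝟙(469/67) = 2 · 1 = 2
  d = 469: d(469) · 𝟙(469/469) = 4 · 1 = 4
Summing: (d * 𝟙)(469) = 1 + 2 + 2 + 4 = 9.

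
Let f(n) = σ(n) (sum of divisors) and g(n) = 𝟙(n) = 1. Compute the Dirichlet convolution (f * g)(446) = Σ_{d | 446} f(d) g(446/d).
(σ * 𝟙)(446) = 900

Divisors of 446: [1, 2, 223, 446]. For each d | 446:
  d = 1: σ(1) · 𝟙(446/1) = 1 · 1 = 1
  d = 2: σ(2) · 𝟙(446/2) = 3 · 1 = 3
  d = 223: σ(223) · 𝟙(446/223) = 224 · 1 = 224
  d = 446: σ(446) · 𝟙(446/446) = 672 · 1 = 672
Summing: (σ * 𝟙)(446) = 1 + 3 + 224 + 672 = 900.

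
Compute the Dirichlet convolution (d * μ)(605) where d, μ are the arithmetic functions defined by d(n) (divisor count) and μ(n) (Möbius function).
(d * μ)(605) = 1

Divisors of 605: [1, 5, 11, 55, 121, 605]. For each d | 605:
  d = 1: d(1) · μ(605/1) = 1 · 0 = 0
  d = 5: d(5) · μ(605/5) = 2 · 0 = 0
  d = 11: d(11) · μ(605/11) = 2 · 1 = 2
  d = 55: d(55) · μ(605/55) = 4 · -1 = -4
  d = 121: d(121) · μ(605/121) = 3 · -1 = -3
  d = 605: d(605) · μ(605/605) = 6 · 1 = 6
Summing: (d * μ)(605) = 0 + 0 + 2 + -4 + -3 + 6 = 1.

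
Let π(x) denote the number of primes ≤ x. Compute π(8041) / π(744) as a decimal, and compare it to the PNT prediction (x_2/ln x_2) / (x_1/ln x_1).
π(8041)/π(744) = 1011/132 ≈ 7.6591;  PNT prediction ≈ 7.9470.

π(744) = 132 and π(8041) = 1011, so π(8041)/π(744) ≈ 7.6591. The PNT-predicted ratio is (8041/ln(8041)) / (744/ln(744)) ≈ 7.9470. The two agree to within a few percent, as expected.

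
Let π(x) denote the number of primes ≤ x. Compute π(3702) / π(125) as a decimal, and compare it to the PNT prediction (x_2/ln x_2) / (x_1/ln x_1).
π(3702)/π(125) = 517/30 ≈ 17.2333;  PNT prediction ≈ 17.4032.

π(125) = 30 and π(3702) = 517, so π(3702)/π(125) ≈ 17.2333. The PNT-predicted ratio is (3702/ln(3702)) / (125/ln(125)) ≈ 17.4032. The two agree to within a few percent, as expected.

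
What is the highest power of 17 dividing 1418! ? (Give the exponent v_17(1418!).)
v_17(1418!) = 87

Legendre's formula: v_p(n!) = Σ_{k ≥ 1} ⌊n / p^k⌋. For p = 17, n = 1418, the terms are:
  ⌊1418/17^1⌋ = ⌊1418/17⌋ = 83
  ⌊1418/17^2⌋ = ⌊1418/289⌋ = 4
(the next term ⌊1418/17^3⌋ = 0, terminating the sum). Summing: v_17(1418!) = 83 + 4 = 87.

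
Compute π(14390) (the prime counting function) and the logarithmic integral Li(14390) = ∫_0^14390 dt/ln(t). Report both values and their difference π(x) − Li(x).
π(14390) = 1686;  Li(14390) ≈ 1713.05;  π(x) − Li(x) ≈ -27.05.

Direct count of primes ≤ 14390 gives π(14390) = 1686. Numerical evaluation of the logarithmic integral gives Li(14390) ≈ 1713.05. The difference π(x) − Li(x) ≈ -27.05 is typically negative for small/moderate x (Li(x) overestimates), though Littlewood's theorem shows this sign changes infinitely often.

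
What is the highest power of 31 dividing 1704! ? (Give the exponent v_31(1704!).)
v_31(1704!) = 55

Legendre's formula: v_p(n!) = Σ_{k ≥ 1} ⌊n / p^k⌋. For p = 31, n = 1704, the terms are:
  ⌊1704/31^1⌋ = ⌊1704/31⌋ = 54
  ⌊1704/31^2⌋ = ⌊1704/961⌋ = 1
(the next term ⌊1704/31^3⌋ = 0, terminating the sum). Summing: v_31(1704!) = 54 + 1 = 55.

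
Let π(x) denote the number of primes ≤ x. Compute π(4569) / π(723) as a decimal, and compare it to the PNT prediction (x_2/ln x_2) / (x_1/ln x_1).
π(4569)/π(723) = 619/128 ≈ 4.8359;  PNT prediction ≈ 4.9369.

π(723) = 128 and π(4569) = 619, so π(4569)/π(723) ≈ 4.8359. The PNT-predicted ratio is (4569/ln(4569)) / (723/ln(723)) ≈ 4.9369. The two agree to within a few percent, as expected.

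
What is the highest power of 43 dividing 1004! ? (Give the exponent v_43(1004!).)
v_43(1004!) = 23

Legendre's formula: v_p(n!) = Σ_{k ≥ 1} ⌊n / p^k⌋. For p = 43, n = 1004, the terms are:
  ⌊1004/43^1⌋ = ⌊1004/43⌋ = 23
(the next term ⌊1004/43^2⌋ = 0, terminating the sum). Summing: v_43(1004!) = 23 = 23.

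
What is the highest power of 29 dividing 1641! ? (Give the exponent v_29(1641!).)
v_29(1641!) = 57

Legendre's formula: v_p(n!) = Σ_{k ≥ 1} ⌊n / p^k⌋. For p = 29, n = 1641, the terms are:
  ⌊1641/29^1⌋ = ⌊1641/29⌋ = 56
  ⌊1641/29^2⌋ = ⌊1641/841⌋ = 1
(the next term ⌊1641/29^3⌋ = 0, terminating the sum). Summing: v_29(1641!) = 56 + 1 = 57.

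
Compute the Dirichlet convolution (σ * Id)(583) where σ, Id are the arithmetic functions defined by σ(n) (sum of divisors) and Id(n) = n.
(σ * Id)(583) = 2461

Divisors of 583: [1, 11, 53, 583]. For each d | 583:
  d = 1: σ(1) · Id(583/1) = 1 · 583 = 583
  d = 11: σ(11) · Id(583/11) = 12 · 53 = 636
  d = 53: σ(53) · Id(583/53) = 54 · 11 = 594
  d = 583: σ(583) · Id(583/583) = 648 · 1 = 648
Summing: (σ * Id)(583) = 583 + 636 + 594 + 648 = 2461.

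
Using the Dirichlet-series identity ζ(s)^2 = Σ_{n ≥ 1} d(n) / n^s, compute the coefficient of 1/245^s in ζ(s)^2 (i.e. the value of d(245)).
d(245) = 6

ζ(s)^2 = (Σ 1/m^s)(Σ 1/k^s). The coefficient of 1/n^s in the product is the number of ordered pairs (m, k) with mk = n, which equals d(n). For n = 245, divisors are [1, 5, 7, 35, 49, 245], so d(245) = 6.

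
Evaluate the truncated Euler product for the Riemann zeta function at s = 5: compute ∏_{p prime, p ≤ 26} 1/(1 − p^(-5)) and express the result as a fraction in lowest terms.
∏ = 582482264223124461788463317320875/561738592476112179351889397970176

The primes p ≤ 26 are [2, 3, 5, 7, 11, 13, 17, 19, 23]. For each prime, (1 − 1/p^5)^(-1) = p^5 / (p^5 − 1). The product is (1 − 1/2^5)^(-1), (1 − 1/3^5)^(-1), (1 − 1/5^5)^(-1), (1 − 1/7^5)^(-1), (1 − 1/11^5)^(-1), (1 − 1/13^5)^(-1), (1 − 1/17^5)^(-1), (1 − 1/19^5)^(-1), (1 − 1/23^5)^(-1) = ∏ p^5 / (p^5 − 1) = 582482264223124461788463317320875/561738592476112179351889397970176.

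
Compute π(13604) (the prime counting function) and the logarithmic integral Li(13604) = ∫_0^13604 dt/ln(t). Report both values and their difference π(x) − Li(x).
π(13604) = 1608;  Li(13604) ≈ 1630.72;  π(x) − Li(x) ≈ -22.72.

Direct count of primes ≤ 13604 gives π(13604) = 1608. Numerical evaluation of the logarithmic integral gives Li(13604) ≈ 1630.72. The difference π(x) − Li(x) ≈ -22.72 is typically negative for small/moderate x (Li(x) overestimates), though Littlewood's theorem shows this sign changes infinitely often.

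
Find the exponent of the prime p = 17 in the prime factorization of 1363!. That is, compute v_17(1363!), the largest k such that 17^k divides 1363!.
v_17(1363!) = 84

Legendre's formula: v_p(n!) = Σ_{k ≥ 1} ⌊n / p^k⌋. For p = 17, n = 1363, the terms are:
  ⌊1363/17^1⌋ = ⌊1363/17⌋ = 80
  ⌊1363/17^2⌋ = ⌊1363/289⌋ = 4
(the next term ⌊1363/17^3⌋ = 0, terminating the sum). Summing: v_17(1363!) = 80 + 4 = 84.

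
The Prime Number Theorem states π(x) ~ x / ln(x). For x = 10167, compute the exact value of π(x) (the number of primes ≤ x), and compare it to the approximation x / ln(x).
π(10167) = 1248;  x/ln(x) ≈ 1101.89;  relative error ≈ 11.71%.

Directly count primes up to 10167: π(10167) = 1248. The PNT approximation gives 10167/ln(10167) ≈ 10167/9.22690 ≈ 1101.89. Relative error (π(x) − x/ln(x)) / π(x) ≈ 11.71%; the approximation is known to undercount slightly (Li(x) is a better estimate).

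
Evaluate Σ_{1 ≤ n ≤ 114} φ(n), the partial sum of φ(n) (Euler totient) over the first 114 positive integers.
Σ_{n ≤ 114} φ(n) = 3984

Compute φ(n) for each 1 ≤ n ≤ 114: φ(1) = 1, φ(2) = 1, φ(3) = 2, φ(4) = 2, φ(5) = 4, φ(6) = 2, φ(7) = 6, φ(8) = 4, φ(9) = 6, φ(10) = 4, φ(11) = 10, φ(12) = 4, φ(13) = 12, φ(14) = 6, φ(15) = 8, φ(16) = 8, φ(17) = 16, φ(18) = 6, φ(19) = 18, φ(20) = 8, φ(21) = 12, φ(22) = 10, φ(23) = 22, φ(24) = 8, φ(25) = 20, φ(26) = 12, φ(27) = 18, φ(28) = 12, φ(29) = 28, φ(30) = 8, φ(31) = 30, φ(32) = 16, φ(33) = 20, φ(34) = 16, φ(35) = 24, φ(36) = 12, φ(37) = 36, φ(38) = 18, φ(39) = 24, φ(40) = 16, φ(41) = 40, φ(42) = 12, φ(43) = 42, φ(44) = 20, φ(45) = 24, φ(46) = 22, φ(47) = 46, φ(48) = 16, φ(49) = 42, φ(50) = 20, φ(51) = 32, φ(52) = 24, φ(53) = 52, φ(54) = 18, φ(55) = 40, φ(56) = 24, φ(57) = 36, φ(58) = 28, φ(59) = 58, φ(60) = 16, φ(61) = 60, φ(62) = 30, φ(63) = 36, φ(64) = 32, φ(65) = 48, φ(66) = 20, φ(67) = 66, φ(68) = 32, φ(69) = 44, φ(70) = 24, φ(71) = 70, φ(72) = 24, φ(73) = 72, φ(74) = 36, φ(75) = 40, φ(76) = 36, φ(77) = 60, φ(78) = 24, φ(79) = 78, φ(80) = 32, φ(81) = 54, φ(82) = 40, φ(83) = 82, φ(84) = 24, φ(85) = 64, φ(86) = 42, φ(87) = 56, φ(88) = 40, φ(89) = 88, φ(90) = 24, φ(91) = 72, φ(92) = 44, φ(93) = 60, φ(94) = 46, φ(95) = 72, φ(96) = 32, φ(97) = 96, φ(98) = 42, φ(99) = 60, φ(100) = 40, φ(101) = 100, φ(102) = 32, φ(103) = 102, φ(104) = 48, φ(105) = 48, φ(106) = 52, φ(107) = 106, φ(108) = 36, φ(109) = 108, φ(110) = 40, φ(111) = 72, φ(112) = 48, φ(113) = 112, φ(114) = 36. Summing all 114 values: 3984. (Average order: Σ_{n ≤ x} φ(n) ~ (3/π²) x². For x = 114, (3/π²)·114² ≈ 3950.31.)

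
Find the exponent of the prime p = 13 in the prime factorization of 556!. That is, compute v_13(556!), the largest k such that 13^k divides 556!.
v_13(556!) = 45

Legendre's formula: v_p(n!) = Σ_{k ≥ 1} ⌊n / p^k⌋. For p = 13, n = 556, the terms are:
  ⌊556/13^1⌋ = ⌊556/13⌋ = 42
  ⌊556/13^2⌋ = ⌊556/169⌋ = 3
(the next term ⌊556/13^3⌋ = 0, terminating the sum). Summing: v_13(556!) = 42 + 3 = 45.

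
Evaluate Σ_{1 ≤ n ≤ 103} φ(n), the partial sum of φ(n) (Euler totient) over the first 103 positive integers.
Σ_{n ≤ 103} φ(n) = 3278

Compute φ(n) for each 1 ≤ n ≤ 103: φ(1) = 1, φ(2) = 1, φ(3) = 2, φ(4) = 2, φ(5) = 4, φ(6) = 2, φ(7) = 6, φ(8) = 4, φ(9) = 6, φ(10) = 4, φ(11) = 10, φ(12) = 4, φ(13) = 12, φ(14) = 6, φ(15) = 8, φ(16) = 8, φ(17) = 16, φ(18) = 6, φ(19) = 18, φ(20) = 8, φ(21) = 12, φ(22) = 10, φ(23) = 22, φ(24) = 8, φ(25) = 20, φ(26) = 12, φ(27) = 18, φ(28) = 12, φ(29) = 28, φ(30) = 8, φ(31) = 30, φ(32) = 16, φ(33) = 20, φ(34) = 16, φ(35) = 24, φ(36) = 12, φ(37) = 36, φ(38) = 18, φ(39) = 24, φ(40) = 16, φ(41) = 40, φ(42) = 12, φ(43) = 42, φ(44) = 20, φ(45) = 24, φ(46) = 22, φ(47) = 46, φ(48) = 16, φ(49) = 42, φ(50) = 20, φ(51) = 32, φ(52) = 24, φ(53) = 52, φ(54) = 18, φ(55) = 40, φ(56) = 24, φ(57) = 36, φ(58) = 28, φ(59) = 58, φ(60) = 16, φ(61) = 60, φ(62) = 30, φ(63) = 36, φ(64) = 32, φ(65) = 48, φ(66) = 20, φ(67) = 66, φ(68) = 32, φ(69) = 44, φ(70) = 24, φ(71) = 70, φ(72) = 24, φ(73) = 72, φ(74) = 36, φ(75) = 40, φ(76) = 36, φ(77) = 60, φ(78) = 24, φ(79) = 78, φ(80) = 32, φ(81) = 54, φ(82) = 40, φ(83) = 82, φ(84) = 24, φ(85) = 64, φ(86) = 42, φ(87) = 56, φ(88) = 40, φ(89) = 88, φ(90) = 24, φ(91) = 72, φ(92) = 44, φ(93) = 60, φ(94) = 46, φ(95) = 72, φ(96) = 32, φ(97) = 96, φ(98) = 42, φ(99) = 60, φ(100) = 40, φ(101) = 100, φ(102) = 32, φ(103) = 102. Summing all 103 values: 3278. (Average order: Σ_{n ≤ x} φ(n) ~ (3/π²) x². For x = 103, (3/π²)·103² ≈ 3224.75.)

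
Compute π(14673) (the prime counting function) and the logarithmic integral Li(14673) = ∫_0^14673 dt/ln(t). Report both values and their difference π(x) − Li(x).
π(14673) = 1718;  Li(14673) ≈ 1742.58;  π(x) − Li(x) ≈ -24.58.

Direct count of primes ≤ 14673 gives π(14673) = 1718. Numerical evaluation of the logarithmic integral gives Li(14673) ≈ 1742.58. The difference π(x) − Li(x) ≈ -24.58 is typically negative for small/moderate x (Li(x) overestimates), though Littlewood's theorem shows this sign changes infinitely often.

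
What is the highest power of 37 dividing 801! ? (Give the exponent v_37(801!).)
v_37(801!) = 21

Legendre's formula: v_p(n!) = Σ_{k ≥ 1} ⌊n / p^k⌋. For p = 37, n = 801, the terms are:
  ⌊801/37^1⌋ = ⌊801/37⌋ = 21
(the next term ⌊801/37^2⌋ = 0, terminating the sum). Summing: v_37(801!) = 21 = 21.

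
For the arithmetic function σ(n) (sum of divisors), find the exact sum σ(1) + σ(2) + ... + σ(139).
Σ_{n ≤ 139} σ(n) = 15871

Compute σ(n) for each 1 ≤ n ≤ 139: σ(1) = 1, σ(2) = 3, σ(3) = 4, σ(4) = 7, σ(5) = 6, σ(6) = 12, σ(7) = 8, σ(8) = 15, σ(9) = 13, σ(10) = 18, σ(11) = 12, σ(12) = 28, σ(13) = 14, σ(14) = 24, σ(15) = 24, σ(16) = 31, σ(17) = 18, σ(18) = 39, σ(19) = 20, σ(20) = 42, σ(21) = 32, σ(22) = 36, σ(23) = 24, σ(24) = 60, σ(25) = 31, σ(26) = 42, σ(27) = 40, σ(28) = 56, σ(29) = 30, σ(30) = 72, σ(31) = 32, σ(32) = 63, σ(33) = 48, σ(34) = 54, σ(35) = 48, σ(36) = 91, σ(37) = 38, σ(38) = 60, σ(39) = 56, σ(40) = 90, σ(41) = 42, σ(42) = 96, σ(43) = 44, σ(44) = 84, σ(45) = 78, σ(46) = 72, σ(47) = 48, σ(48) = 124, σ(49) = 57, σ(50) = 93, σ(51) = 72, σ(52) = 98, σ(53) = 54, σ(54) = 120, σ(55) = 72, σ(56) = 120, σ(57) = 80, σ(58) = 90, σ(59) = 60, σ(60) = 168, σ(61) = 62, σ(62) = 96, σ(63) = 104, σ(64) = 127, σ(65) = 84, σ(66) = 144, σ(67) = 68, σ(68) = 126, σ(69) = 96, σ(70) = 144, σ(71) = 72, σ(72) = 195, σ(73) = 74, σ(74) = 114, σ(75) = 124, σ(76) = 140, σ(77) = 96, σ(78) = 168, σ(79) = 80, σ(80) = 186, σ(81) = 121, σ(82) = 126, σ(83) = 84, σ(84) = 224, σ(85) = 108, σ(86) = 132, σ(87) = 120, σ(88) = 180, σ(89) = 90, σ(90) = 234, σ(91) = 112, σ(92) = 168, σ(93) = 128, σ(94) = 144, σ(95) = 120, σ(96) = 252, σ(97) = 98, σ(98) = 171, σ(99) = 156, σ(100) = 217, σ(101) = 102, σ(102) = 216, σ(103) = 104, σ(104) = 210, σ(105) = 192, σ(106) = 162, σ(107) = 108, σ(108) = 280, σ(109) = 110, σ(110) = 216, σ(111) = 152, σ(112) = 248, σ(113) = 114, σ(114) = 240, σ(115) = 144, σ(116) = 210, σ(117) = 182, σ(118) = 180, σ(119) = 144, σ(120) = 360, σ(121) = 133, σ(122) = 186, σ(123) = 168, σ(124) = 224, σ(125) = 156, σ(126) = 312, σ(127) = 128, σ(128) = 255, σ(129) = 176, σ(130) = 252, σ(131) = 132, σ(132) = 336, σ(133) = 160, σ(134) = 204, σ(135) = 240, σ(136) = 270, σ(137) = 138, σ(138) = 288, σ(139) = 140. Summing all 139 values: 15871. (Average order: Σ_{n ≤ x} σ(n) ~ (π²/12) x². For x = 139, (π²/12)·139² ≈ 15890.89.)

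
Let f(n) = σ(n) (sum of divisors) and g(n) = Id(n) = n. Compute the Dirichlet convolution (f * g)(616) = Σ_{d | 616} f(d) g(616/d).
(σ * Id)(616) = 16905

Divisors of 616: [1, 2, 4, 7, 8, 11, 14, 22, 28, 44, 56, 77, 88, 154, 308, 616]. For each d | 616:
  d = 1: σ(1) · Id(616/1) = 1 · 616 = 616
  d = 2: σ(2) · Id(616/2) = 3 · 308 = 924
  d = 4: σ(4) · Id(616/4) = 7 · 154 = 1078
  d = 7: σ(7) · Id(616/7) = 8 · 88 = 704
  d = 8: σ(8) · Id(616/8) = 15 · 77 = 1155
  d = 11: σ(11) · Id(616/11) = 12 · 56 = 672
  d = 14: σ(14) · Id(616/14) = 24 · 44 = 1056
  d = 22: σ(22) · Id(616/22) = 36 · 28 = 1008
  d = 28: σ(28) · Id(616/28) = 56 · 22 = 1232
  d = 44: σ(44) · Id(616/44) = 84 · 14 = 1176
  d = 56: σ(56) · Id(616/56) = 120 · 11 = 1320
  d = 77: σ(77) · Id(616/77) = 96 · 8 = 768
  d = 88: σ(88) · Id(616/88) = 180 · 7 = 1260
  d = 154: σ(154) · Id(616/154) = 288 · 4 = 1152
  d = 308: σ(308) · Id(616/308) = 672 · 2 = 1344
  d = 616: σ(616) · Id(616/616) = 1440 · 1 = 1440
Summing: (σ * Id)(616) = 616 + 924 + 1078 + 704 + 1155 + 672 + 1056 + 1008 + 1232 + 1176 + 1320 + 768 + 1260 + 1152 + 1344 + 1440 = 16905.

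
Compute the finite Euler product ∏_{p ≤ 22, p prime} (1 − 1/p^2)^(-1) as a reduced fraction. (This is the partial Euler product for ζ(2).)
∏ = 14933966047/9172942848

The primes p ≤ 22 are [2, 3, 5, 7, 11, 13, 17, 19]. For each prime, (1 − 1/p^2)^(-1) = p^2 / (p^2 − 1). The product is (1 − 1/2^2)^(-1), (1 − 1/3^2)^(-1), (1 − 1/5^2)^(-1), (1 − 1/7^2)^(-1), (1 − 1/11^2)^(-1), (1 − 1/13^2)^(-1), (1 − 1/17^2)^(-1), (1 − 1/19^2)^(-1) = ∏ p^2 / (p^2 − 1) = 14933966047/9172942848.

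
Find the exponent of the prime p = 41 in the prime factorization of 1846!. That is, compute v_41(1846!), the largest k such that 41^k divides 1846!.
v_41(1846!) = 46

Legendre's formula: v_p(n!) = Σ_{k ≥ 1} ⌊n / p^k⌋. For p = 41, n = 1846, the terms are:
  ⌊1846/41^1⌋ = ⌊1846/41⌋ = 45
  ⌊1846/41^2⌋ = ⌊1846/1681⌋ = 1
(the next term ⌊1846/41^3⌋ = 0, terminating the sum). Summing: v_41(1846!) = 45 + 1 = 46.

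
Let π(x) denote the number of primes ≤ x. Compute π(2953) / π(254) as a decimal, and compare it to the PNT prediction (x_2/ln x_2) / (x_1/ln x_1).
π(2953)/π(254) = 425/54 ≈ 7.8704;  PNT prediction ≈ 8.0566.

π(254) = 54 and π(2953) = 425, so π(2953)/π(254) ≈ 7.8704. The PNT-predicted ratio is (2953/ln(2953)) / (254/ln(254)) ≈ 8.0566. The two agree to within a few percent, as expected.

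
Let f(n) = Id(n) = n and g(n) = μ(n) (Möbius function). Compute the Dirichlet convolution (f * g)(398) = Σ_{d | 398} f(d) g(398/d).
(Id * μ)(398) = 198

Divisors of 398: [1, 2, 199, 398]. For each d | 398:
  d = 1: Id(1) · μ(398/1) = 1 · 1 = 1
  d = 2: Id(2) · μ(398/2) = 2 · -1 = -2
  d = 199: Id(199) · μ(398/199) = 199 · -1 = -199
  d = 398: Id(398) · μ(398/398) = 398 · 1 = 398
Summing: (Id * μ)(398) = 1 + -2 + -199 + 398 = 198.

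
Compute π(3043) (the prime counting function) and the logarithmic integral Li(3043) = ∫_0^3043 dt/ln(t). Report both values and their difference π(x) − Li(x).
π(3043) = 436;  Li(3043) ≈ 448.13;  π(x) − Li(x) ≈ -12.13.

Direct count of primes ≤ 3043 gives π(3043) = 436. Numerical evaluation of the logarithmic integral gives Li(3043) ≈ 448.13. The difference π(x) − Li(x) ≈ -12.13 is typically negative for small/moderate x (Li(x) overestimates), though Littlewood's theorem shows this sign changes infinitely often.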